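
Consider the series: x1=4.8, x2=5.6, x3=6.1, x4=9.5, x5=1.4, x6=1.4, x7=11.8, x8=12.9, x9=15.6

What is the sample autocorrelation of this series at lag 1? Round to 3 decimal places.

Mean x̄ = (4.8 + 5.6 + 6.1 + 9.5 + 1.4 + 1.4 + 11.8 + 12.9 + 15.6)/9 = 7.6778
Numerator Σ_{t=1}^{8}(x_t−x̄)(x_{t+1}−x̄) = 71.3740
Denominator Σ(x_t−x̄)² = 204.2556
r_1 = 71.3740 / 204.2556 = 0.349

0.349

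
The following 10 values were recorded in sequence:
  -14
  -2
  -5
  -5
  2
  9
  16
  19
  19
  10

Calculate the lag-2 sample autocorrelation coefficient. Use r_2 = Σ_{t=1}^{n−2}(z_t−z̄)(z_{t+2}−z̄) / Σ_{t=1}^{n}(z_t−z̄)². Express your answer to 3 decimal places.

Mean z̄ = (-14 − 2 − 5 − 5 + 2 + 9 + 16 + 19 + 19 + 10)/10 = 4.9000
Numerator Σ_{t=1}^{8}(z_t−z̄)(z_{t+2}−z̄) = 497.5800
Denominator Σ(z_t−z̄)² = 1172.9000
r_2 = 497.5800 / 1172.9000 = 0.424

0.424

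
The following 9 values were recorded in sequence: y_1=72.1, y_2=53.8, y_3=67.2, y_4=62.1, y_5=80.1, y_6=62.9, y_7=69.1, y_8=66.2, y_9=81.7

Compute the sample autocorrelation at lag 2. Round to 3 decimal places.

Mean ȳ = (72.1 + 53.8 + 67.2 + 62.1 + 80.1 + 62.9 + 69.1 + 66.2 + 81.7)/9 = 68.3556
Σ(y_t−ȳ)(y_{t+2}−ȳ) = (-4.3269) + (91.0531) + (-13.5714) + (34.1275) + (8.7431) + (11.7598) + (9.9342) = 137.7194
Denominator Σ(y_t−ȳ)² = 617.3222
r_2 = 137.7194 / 617.3222 = 0.223

0.223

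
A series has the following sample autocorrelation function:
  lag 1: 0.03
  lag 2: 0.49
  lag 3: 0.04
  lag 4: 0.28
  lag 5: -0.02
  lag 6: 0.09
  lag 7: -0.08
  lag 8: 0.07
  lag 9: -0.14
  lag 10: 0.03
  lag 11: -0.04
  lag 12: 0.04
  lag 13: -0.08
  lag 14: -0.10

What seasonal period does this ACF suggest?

The largest autocorrelation is r_2 = 0.49, with a weaker echo at lag 4 (0.28); the remaining lags stay at or below 0.09.
The dominant spike at lag 2 indicates a seasonal period of 2.

2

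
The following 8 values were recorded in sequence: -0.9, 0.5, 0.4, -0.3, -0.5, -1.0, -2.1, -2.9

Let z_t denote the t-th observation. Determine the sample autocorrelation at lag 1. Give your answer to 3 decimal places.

Mean z̄ = (-0.9 + 0.5 + 0.4 − 0.3 − 0.5 − 1.0 − 2.1 − 2.9)/8 = -0.8500
Numerator Σ_{t=1}^{7}(z_t−z̄)(z_{t+1}−z̄) = 5.1975
Denominator Σ(z_t−z̄)² = 9.6000
r_1 = 5.1975 / 9.6000 = 0.541

0.541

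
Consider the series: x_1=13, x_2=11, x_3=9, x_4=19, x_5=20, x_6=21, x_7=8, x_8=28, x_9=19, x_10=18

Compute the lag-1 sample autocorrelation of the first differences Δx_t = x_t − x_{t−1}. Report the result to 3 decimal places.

-0.598

First differences Δx: -2, -2, 10, 1, 1, -13, 20, -9, -1
Mean of differences = 0.5556
Numerator Σ(Δx_t−Δx̄)(Δx_{t+1}−Δx̄) = -453.7531
Denominator Σ(Δx_t−Δx̄)² = 758.2222
r_1(Δx) = -453.7531 / 758.2222 = -0.598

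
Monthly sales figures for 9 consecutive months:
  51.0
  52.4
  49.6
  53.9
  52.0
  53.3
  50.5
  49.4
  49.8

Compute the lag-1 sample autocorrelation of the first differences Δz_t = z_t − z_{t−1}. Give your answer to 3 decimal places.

-0.659

First differences Δz: 1.4, -2.8, 4.3, -1.9, 1.3, -2.8, -1.1, 0.4
Mean of differences = -0.1500
Numerator Σ(Δz_t−Δz̄)(Δz_{t+1}−Δz̄) = -28.0725
Denominator Σ(Δz_t−Δz̄)² = 42.6200
r_1(Δz) = -28.0725 / 42.6200 = -0.659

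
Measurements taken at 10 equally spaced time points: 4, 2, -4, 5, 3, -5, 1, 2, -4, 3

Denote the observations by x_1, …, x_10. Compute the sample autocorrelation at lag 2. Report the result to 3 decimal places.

-0.419

Mean x̄ = (4 + 2 − 4 + 5 + 3 − 5 + 1 + 2 − 4 + 3)/10 = 0.7000
Numerator Σ_{t=1}^{8}(x_t−x̄)(x_{t+2}−x̄) = -50.3800
Denominator Σ(x_t−x̄)² = 120.1000
r_2 = -50.3800 / 120.1000 = -0.419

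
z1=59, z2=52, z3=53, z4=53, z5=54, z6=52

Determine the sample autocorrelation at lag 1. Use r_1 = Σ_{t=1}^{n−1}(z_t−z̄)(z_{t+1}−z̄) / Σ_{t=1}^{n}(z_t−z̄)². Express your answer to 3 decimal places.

Mean z̄ = (59 + 52 + 53 + 53 + 54 + 52)/6 = 53.8333
Deviations from mean: 5.1667, -1.8333, -0.8333, -0.8333, 0.1667, -1.8333
Σ(z_t−z̄)(z_{t+1}−z̄) = (-9.4722) + (1.5278) + (0.6944) + (-0.1389) + (-0.3056) = -7.6944
Denominator Σ(z_t−z̄)² = 34.8333
r_1 = -7.6944 / 34.8333 = -0.221

-0.221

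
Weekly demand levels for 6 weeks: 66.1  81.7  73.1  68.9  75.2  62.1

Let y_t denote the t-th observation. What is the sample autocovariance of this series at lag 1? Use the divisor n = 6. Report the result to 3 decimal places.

-13.889

Mean ȳ = (66.1 + 81.7 + 73.1 + 68.9 + 75.2 + 62.1)/6 = 71.1833
Σ_{t=1}^{5}(y_t−ȳ)(y_{t+1}−ȳ) = -83.3353
γ_1 = -83.3353 / 6 = -13.889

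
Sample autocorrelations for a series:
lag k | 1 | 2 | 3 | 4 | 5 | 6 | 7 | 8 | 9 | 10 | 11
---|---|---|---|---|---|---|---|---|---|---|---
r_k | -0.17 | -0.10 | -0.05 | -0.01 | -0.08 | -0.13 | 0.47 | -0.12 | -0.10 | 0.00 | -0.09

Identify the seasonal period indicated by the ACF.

The largest autocorrelation is r_7 = 0.47; the remaining lags stay at or below 0.00.
The dominant spike at lag 7 indicates a seasonal period of 7.

7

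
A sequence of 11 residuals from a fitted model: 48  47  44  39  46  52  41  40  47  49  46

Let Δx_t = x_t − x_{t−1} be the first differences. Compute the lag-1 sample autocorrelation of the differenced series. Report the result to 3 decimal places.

First differences Δx: -1, -3, -5, 7, 6, -11, -1, 7, 2, -3
Mean of differences = -0.2000
Numerator Σ(Δx_t−Δx̄)(Δx_{t+1}−Δx̄) = -28.6400
Denominator Σ(Δx_t−Δx̄)² = 303.6000
r_1(Δx) = -28.6400 / 303.6000 = -0.094

-0.094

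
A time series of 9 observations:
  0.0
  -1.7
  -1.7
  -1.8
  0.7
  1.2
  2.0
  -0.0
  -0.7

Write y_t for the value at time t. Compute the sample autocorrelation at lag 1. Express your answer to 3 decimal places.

Mean ȳ = (0.0 − 1.7 − 1.7 − 1.8 + 0.7 + 1.2 + 2.0 − 0.0 − 0.7)/9 = -0.2222
Numerator Σ_{t=1}^{8}(y_t−ȳ)(y_{t+1}−ȳ) = 7.5917
Denominator Σ(y_t−ȳ)² = 14.9956
r_1 = 7.5917 / 14.9956 = 0.506

0.506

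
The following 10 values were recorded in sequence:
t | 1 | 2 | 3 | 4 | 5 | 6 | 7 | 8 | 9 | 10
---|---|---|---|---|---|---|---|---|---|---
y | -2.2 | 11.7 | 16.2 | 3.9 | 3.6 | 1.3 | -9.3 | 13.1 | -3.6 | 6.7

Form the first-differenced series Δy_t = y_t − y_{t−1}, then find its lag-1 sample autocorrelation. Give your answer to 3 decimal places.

First differences Δy: 13.9, 4.5, -12.3, -0.3, -2.3, -10.6, 22.4, -16.7, 10.3
Mean of differences = 0.9889
Numerator Σ(Δy_t−Δȳ)(Δy_{t+1}−Δȳ) = -733.4179
Denominator Σ(Δy_t−Δȳ)² = 1360.4289
r_1(Δy) = -733.4179 / 1360.4289 = -0.539

-0.539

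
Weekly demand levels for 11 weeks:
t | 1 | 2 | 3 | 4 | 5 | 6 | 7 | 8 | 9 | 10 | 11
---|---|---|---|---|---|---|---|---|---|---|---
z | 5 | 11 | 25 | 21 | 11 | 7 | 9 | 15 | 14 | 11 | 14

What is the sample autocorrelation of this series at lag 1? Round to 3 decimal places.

0.287

Mean z̄ = (5 + 11 + 25 + 21 + 11 + 7 + 9 + 15 + 14 + 11 + 14)/11 = 13.0000
Numerator Σ_{t=1}^{10}(z_t−z̄)(z_{t+1}−z̄) = 98.0000
Denominator Σ(z_t−z̄)² = 342.0000
r_1 = 98.0000 / 342.0000 = 0.287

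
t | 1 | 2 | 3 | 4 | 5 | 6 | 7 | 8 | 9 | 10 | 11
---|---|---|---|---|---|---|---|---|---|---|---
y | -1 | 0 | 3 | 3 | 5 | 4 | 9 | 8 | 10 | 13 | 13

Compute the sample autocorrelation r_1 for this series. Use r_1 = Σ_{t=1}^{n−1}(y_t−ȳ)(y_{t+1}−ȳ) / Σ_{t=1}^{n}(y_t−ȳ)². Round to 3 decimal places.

0.676

Mean ȳ = (-1 + 0 + 3 + 3 + 5 + 4 + 9 + 8 + 10 + 13 + 13)/11 = 6.0909
Numerator Σ_{t=1}^{10}(y_t−ȳ)(y_{t+1}−ȳ) = 158.9008
Denominator Σ(y_t−ȳ)² = 234.9091
r_1 = 158.9008 / 234.9091 = 0.676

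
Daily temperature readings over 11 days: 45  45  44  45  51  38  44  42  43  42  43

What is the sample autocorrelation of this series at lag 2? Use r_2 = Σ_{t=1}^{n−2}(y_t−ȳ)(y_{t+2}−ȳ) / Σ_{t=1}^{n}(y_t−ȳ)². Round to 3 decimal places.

Mean ȳ = (45 + 45 + 44 + 45 + 51 + 38 + 44 + 42 + 43 + 42 + 43)/11 = 43.8182
Numerator Σ_{t=1}^{9}(y_t−ȳ)(y_{t+2}−ȳ) = 11.7521
Denominator Σ(y_t−ȳ)² = 97.6364
r_2 = 11.7521 / 97.6364 = 0.120

0.120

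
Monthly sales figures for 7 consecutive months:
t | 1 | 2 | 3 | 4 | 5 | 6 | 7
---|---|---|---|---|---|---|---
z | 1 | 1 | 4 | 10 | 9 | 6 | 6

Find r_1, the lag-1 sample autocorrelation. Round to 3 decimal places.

0.510

Mean z̄ = (1 + 1 + 4 + 10 + 9 + 6 + 6)/7 = 5.2857
Σ(z_t−z̄)(z_{t+1}−z̄) = (18.3673) + (5.5102) + (-6.0612) + (17.5102) + (2.6531) + (0.5102) = 38.4898
Denominator Σ(z_t−z̄)² = 75.4286
r_1 = 38.4898 / 75.4286 = 0.510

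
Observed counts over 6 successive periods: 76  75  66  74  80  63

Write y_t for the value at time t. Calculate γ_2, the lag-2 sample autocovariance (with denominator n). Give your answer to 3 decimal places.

Mean ȳ = (76 + 75 + 66 + 74 + 80 + 63)/6 = 72.3333
Deviations: 3.6667, 2.6667, -6.3333, 1.6667, 7.6667, -9.3333
Σ_{t=1}^{4}(y_t−ȳ)(y_{t+2}−ȳ) = -82.8889
γ_2 = -82.8889 / 6 = -13.815

-13.815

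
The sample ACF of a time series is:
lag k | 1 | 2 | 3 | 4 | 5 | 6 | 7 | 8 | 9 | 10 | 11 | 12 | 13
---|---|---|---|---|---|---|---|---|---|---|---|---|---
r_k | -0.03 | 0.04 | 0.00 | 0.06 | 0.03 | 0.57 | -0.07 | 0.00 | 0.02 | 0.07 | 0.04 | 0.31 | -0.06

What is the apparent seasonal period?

6

The largest autocorrelation is r_6 = 0.57, with a weaker echo at lag 12 (0.31); the remaining lags stay at or below 0.07.
The dominant spike at lag 6 indicates a seasonal period of 6.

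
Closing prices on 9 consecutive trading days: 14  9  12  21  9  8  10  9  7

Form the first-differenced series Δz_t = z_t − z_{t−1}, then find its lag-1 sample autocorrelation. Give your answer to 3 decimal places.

-0.330

First differences Δz: -5, 3, 9, -12, -1, 2, -1, -2
Mean of differences = -0.8750
Numerator Σ(Δz_t−Δz̄)(Δz_{t+1}−Δz̄) = -86.7656
Denominator Σ(Δz_t−Δz̄)² = 262.8750
r_1(Δz) = -86.7656 / 262.8750 = -0.330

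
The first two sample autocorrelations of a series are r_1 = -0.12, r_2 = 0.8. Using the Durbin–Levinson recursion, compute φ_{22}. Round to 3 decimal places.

0.797

φ_{22} = (r_2 − r_1²) / (1 − r_1²)
r_1² = (-0.12)² = 0.0144
Numerator = 0.8 − 0.0144 = 0.7856; denominator = 1 − 0.0144 = 0.9856
φ_{22} = 0.7856 / 0.9856 = 0.797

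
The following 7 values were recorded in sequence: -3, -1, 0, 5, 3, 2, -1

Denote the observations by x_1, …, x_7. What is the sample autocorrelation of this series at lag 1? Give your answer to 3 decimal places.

0.332

Mean x̄ = (-3 − 1 + 0 + 5 + 3 + 2 − 1)/7 = 0.7143
Deviations from mean: -3.7143, -1.7143, -0.7143, 4.2857, 2.2857, 1.2857, -1.7143
Σ(x_t−x̄)(x_{t+1}−x̄) = (6.3673) + (1.2245) + (-3.0612) + (9.7959) + (2.9388) + (-2.2041) = 15.0612
Denominator Σ(x_t−x̄)² = 45.4286
r_1 = 15.0612 / 45.4286 = 0.332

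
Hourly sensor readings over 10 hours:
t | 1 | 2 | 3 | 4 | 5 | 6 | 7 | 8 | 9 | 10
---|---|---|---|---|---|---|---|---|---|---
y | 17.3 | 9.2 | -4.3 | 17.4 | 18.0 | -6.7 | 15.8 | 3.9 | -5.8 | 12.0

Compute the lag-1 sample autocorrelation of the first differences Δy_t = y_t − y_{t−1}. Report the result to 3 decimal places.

-0.451

First differences Δy: -8.1, -13.5, 21.7, 0.6, -24.7, 22.5, -11.9, -9.7, 17.8
Mean of differences = -0.5889
Numerator Σ(Δy_t−Δȳ)(Δy_{t+1}−Δȳ) = -1075.3101
Denominator Σ(Δy_t−Δȳ)² = 2384.8689
r_1(Δy) = -1075.3101 / 2384.8689 = -0.451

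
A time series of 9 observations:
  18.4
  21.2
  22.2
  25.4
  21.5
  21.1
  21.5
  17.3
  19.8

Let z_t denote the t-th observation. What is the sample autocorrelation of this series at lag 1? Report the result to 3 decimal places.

0.234

Mean z̄ = (18.4 + 21.2 + 22.2 + 25.4 + 21.5 + 21.1 + 21.5 + 17.3 + 19.8)/9 = 20.9333
Numerator Σ_{t=1}^{8}(z_t−z̄)(z_{t+1}−z̄) = 10.0989
Denominator Σ(z_t−z̄)² = 43.2000
r_1 = 10.0989 / 43.2000 = 0.234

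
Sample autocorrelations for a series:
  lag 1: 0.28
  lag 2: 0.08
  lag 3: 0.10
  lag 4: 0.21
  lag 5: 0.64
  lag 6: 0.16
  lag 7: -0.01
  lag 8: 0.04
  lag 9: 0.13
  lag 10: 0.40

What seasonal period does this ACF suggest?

The largest autocorrelation is r_5 = 0.64, with a weaker echo at lag 10 (0.40); the remaining lags stay at or below 0.28. The elevated value at lag 1 (0.28), dropping to 0.08 at lag 2, reflects decaying short-term dependence rather than seasonality.
The dominant spike at lag 5 indicates a seasonal period of 5.

5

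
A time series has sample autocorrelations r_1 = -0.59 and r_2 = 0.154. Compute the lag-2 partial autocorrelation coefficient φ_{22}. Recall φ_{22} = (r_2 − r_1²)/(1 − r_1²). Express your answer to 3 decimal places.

-0.298

φ_{22} = (r_2 − r_1²) / (1 − r_1²)
r_1² = (-0.59)² = 0.3481
Numerator = 0.154 − 0.3481 = -0.1941; denominator = 1 − 0.3481 = 0.6519
φ_{22} = -0.1941 / 0.6519 = -0.298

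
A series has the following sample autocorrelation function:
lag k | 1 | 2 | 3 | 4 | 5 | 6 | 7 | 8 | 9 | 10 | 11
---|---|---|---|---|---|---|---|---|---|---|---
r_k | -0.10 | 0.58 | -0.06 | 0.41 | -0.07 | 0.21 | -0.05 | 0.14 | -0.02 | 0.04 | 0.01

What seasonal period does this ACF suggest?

The largest autocorrelation is r_2 = 0.58, with weaker echoes at lags 4 (0.41) and 6 (0.21); the remaining lags stay at or below 0.14.
The dominant spike at lag 2 indicates a seasonal period of 2.

2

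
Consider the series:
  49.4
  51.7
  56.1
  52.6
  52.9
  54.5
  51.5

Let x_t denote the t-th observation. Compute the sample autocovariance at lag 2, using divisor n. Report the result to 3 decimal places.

-1.537

Mean x̄ = (49.4 + 51.7 + 56.1 + 52.6 + 52.9 + 54.5 + 51.5)/7 = 52.6714
Deviations: -3.2714, -0.9714, 3.4286, -0.0714, 0.2286, 1.8286, -1.1714
Σ_{t=1}^{5}(x_t−x̄)(x_{t+2}−x̄) = -10.7616
γ_2 = -10.7616 / 7 = -1.537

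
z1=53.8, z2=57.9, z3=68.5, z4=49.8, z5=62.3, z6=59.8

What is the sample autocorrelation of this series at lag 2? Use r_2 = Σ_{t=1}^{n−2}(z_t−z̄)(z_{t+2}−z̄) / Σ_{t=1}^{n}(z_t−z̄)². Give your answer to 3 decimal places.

Mean z̄ = (53.8 + 57.9 + 68.5 + 49.8 + 62.3 + 59.8)/6 = 58.6833
Deviations from mean: -4.8833, -0.7833, 9.8167, -8.8833, 3.6167, 1.1167
Σ(z_t−z̄)(z_{t+2}−z̄) = (-47.9381) + (6.9586) + (35.5036) + (-9.9197) = -15.3956
Denominator Σ(z_t−z̄)² = 214.0683
r_2 = -15.3956 / 214.0683 = -0.072

-0.072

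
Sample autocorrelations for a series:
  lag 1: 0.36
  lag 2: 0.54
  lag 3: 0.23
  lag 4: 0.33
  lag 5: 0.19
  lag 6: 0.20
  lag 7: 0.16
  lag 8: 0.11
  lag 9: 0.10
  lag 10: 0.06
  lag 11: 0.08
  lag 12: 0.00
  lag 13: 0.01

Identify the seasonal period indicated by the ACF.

The largest autocorrelation is r_2 = 0.54; the remaining lags stay at or below 0.36.
The dominant spike at lag 2 indicates a seasonal period of 2.

2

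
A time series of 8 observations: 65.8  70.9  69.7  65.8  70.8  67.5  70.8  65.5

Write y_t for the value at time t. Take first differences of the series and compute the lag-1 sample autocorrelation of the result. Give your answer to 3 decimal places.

First differences Δy: 5.1, -1.2, -3.9, 5.0, -3.3, 3.3, -5.3
Mean of differences = -0.0429
Numerator Σ(Δy_t−Δȳ)(Δy_{t+1}−Δȳ) = -65.8261
Denominator Σ(Δy_t−Δȳ)² = 117.5171
r_1(Δy) = -65.8261 / 117.5171 = -0.560

-0.560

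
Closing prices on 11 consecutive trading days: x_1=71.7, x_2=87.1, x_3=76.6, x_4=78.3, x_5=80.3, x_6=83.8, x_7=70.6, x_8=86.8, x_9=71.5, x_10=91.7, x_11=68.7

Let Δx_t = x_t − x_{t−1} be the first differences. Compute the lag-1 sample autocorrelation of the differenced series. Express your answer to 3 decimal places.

-0.734

First differences Δx: 15.4, -10.5, 1.7, 2.0, 3.5, -13.2, 16.2, -15.3, 20.2, -23.0
Mean of differences = -0.3000
Numerator Σ(Δx_t−Δx̄)(Δx_{t+1}−Δx̄) = -1449.4200
Denominator Σ(Δx_t−Δx̄)² = 1973.4600
r_1(Δx) = -1449.4200 / 1973.4600 = -0.734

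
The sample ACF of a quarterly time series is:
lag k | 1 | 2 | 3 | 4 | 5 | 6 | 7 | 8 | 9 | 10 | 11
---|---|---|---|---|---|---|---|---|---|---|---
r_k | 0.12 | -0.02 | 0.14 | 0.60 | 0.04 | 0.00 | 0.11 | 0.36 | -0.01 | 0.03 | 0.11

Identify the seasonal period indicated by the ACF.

4

The largest autocorrelation is r_4 = 0.60, with a weaker echo at lag 8 (0.36); the remaining lags stay at or below 0.14.
The dominant spike at lag 4 indicates a seasonal period of 4.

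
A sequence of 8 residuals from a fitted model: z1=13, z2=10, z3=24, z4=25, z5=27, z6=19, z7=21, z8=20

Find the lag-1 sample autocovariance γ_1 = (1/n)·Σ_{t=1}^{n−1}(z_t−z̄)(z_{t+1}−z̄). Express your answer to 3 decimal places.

Mean z̄ = (13 + 10 + 24 + 25 + 27 + 19 + 21 + 20)/8 = 19.8750
Deviations: -6.8750, -9.8750, 4.1250, 5.1250, 7.1250, -0.8750, 1.1250, 0.1250
Σ_{t=1}^{7}(z_t−z̄)(z_{t+1}−z̄) = 77.7344
γ_1 = 77.7344 / 8 = 9.717

9.717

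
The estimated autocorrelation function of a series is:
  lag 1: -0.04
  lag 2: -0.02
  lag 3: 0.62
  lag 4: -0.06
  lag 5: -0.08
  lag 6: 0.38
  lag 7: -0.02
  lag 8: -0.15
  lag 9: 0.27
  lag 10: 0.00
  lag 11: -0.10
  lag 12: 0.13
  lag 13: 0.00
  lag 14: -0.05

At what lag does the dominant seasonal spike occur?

3

The largest autocorrelation is r_3 = 0.62, with weaker echoes at lags 6 (0.38) and 9 (0.27); the remaining lags stay at or below 0.13.
The dominant spike at lag 3 indicates a seasonal period of 3.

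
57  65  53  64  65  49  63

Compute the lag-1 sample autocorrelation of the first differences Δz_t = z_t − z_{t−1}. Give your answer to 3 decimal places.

First differences Δz: 8, -12, 11, 1, -16, 14
Mean of differences = 1.0000
Numerator Σ(Δz_t−Δz̄)(Δz_{t+1}−Δz̄) = -442.0000
Denominator Σ(Δz_t−Δz̄)² = 776.0000
r_1(Δz) = -442.0000 / 776.0000 = -0.570

-0.570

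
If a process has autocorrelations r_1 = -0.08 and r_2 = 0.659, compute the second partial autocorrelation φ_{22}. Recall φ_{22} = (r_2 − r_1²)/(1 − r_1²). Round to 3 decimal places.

φ_{22} = (r_2 − r_1²) / (1 − r_1²)
r_1² = (-0.08)² = 0.0064
Numerator = 0.659 − 0.0064 = 0.6526; denominator = 1 − 0.0064 = 0.9936
φ_{22} = 0.6526 / 0.9936 = 0.657

0.657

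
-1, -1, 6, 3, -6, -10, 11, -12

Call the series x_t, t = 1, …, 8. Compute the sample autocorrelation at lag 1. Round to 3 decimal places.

Mean x̄ = (-1 − 1 + 6 + 3 − 6 − 10 + 11 − 12)/8 = -1.2500
Σ(x_t−x̄)(x_{t+1}−x̄) = (0.0625) + (1.8125) + (30.8125) + (-20.1875) + (41.5625) + (-107.1875) + (-131.6875) = -184.8125
Denominator Σ(x_t−x̄)² = 435.5000
r_1 = -184.8125 / 435.5000 = -0.424

-0.424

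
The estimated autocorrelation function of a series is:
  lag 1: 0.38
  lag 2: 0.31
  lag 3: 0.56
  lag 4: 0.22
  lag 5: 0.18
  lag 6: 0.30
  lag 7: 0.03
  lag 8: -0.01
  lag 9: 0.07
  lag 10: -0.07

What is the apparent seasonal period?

The largest autocorrelation is r_3 = 0.56; the remaining lags stay at or below 0.38. The elevated value at lag 1 (0.38), dropping to 0.31 at lag 2, reflects decaying short-term dependence rather than seasonality.
The dominant spike at lag 3 indicates a seasonal period of 3.

3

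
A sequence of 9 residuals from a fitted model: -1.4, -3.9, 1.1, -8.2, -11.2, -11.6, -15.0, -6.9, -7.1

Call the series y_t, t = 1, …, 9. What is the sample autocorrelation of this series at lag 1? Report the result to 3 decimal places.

Mean ȳ = (-1.4 − 3.9 + 1.1 − 8.2 − 11.2 − 11.6 − 15.0 − 6.9 − 7.1)/9 = -7.1333
Numerator Σ_{t=1}^{8}(y_t−ȳ)(y_{t+1}−ȳ) = 92.1889
Denominator Σ(y_t−ȳ)² = 210.6800
r_1 = 92.1889 / 210.6800 = 0.438

0.438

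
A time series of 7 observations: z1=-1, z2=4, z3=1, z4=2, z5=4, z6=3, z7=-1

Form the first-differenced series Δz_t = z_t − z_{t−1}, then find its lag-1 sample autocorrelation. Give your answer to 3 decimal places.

-0.250

First differences Δz: 5, -3, 1, 2, -1, -4
Mean of differences = 0.0000
Numerator Σ(Δz_t−Δz̄)(Δz_{t+1}−Δz̄) = -14.0000
Denominator Σ(Δz_t−Δz̄)² = 56.0000
r_1(Δz) = -14.0000 / 56.0000 = -0.250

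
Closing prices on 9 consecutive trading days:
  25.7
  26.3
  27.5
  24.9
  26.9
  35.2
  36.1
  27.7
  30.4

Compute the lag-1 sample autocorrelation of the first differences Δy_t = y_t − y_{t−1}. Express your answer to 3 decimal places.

First differences Δy: 0.6, 1.2, -2.6, 2.0, 8.3, 0.9, -8.4, 2.7
Mean of differences = 0.5875
Numerator Σ(Δy_t−Δȳ)(Δy_{t+1}−Δȳ) = -14.9377
Denominator Σ(Δy_t−Δȳ)² = 157.3488
r_1(Δy) = -14.9377 / 157.3488 = -0.095

-0.095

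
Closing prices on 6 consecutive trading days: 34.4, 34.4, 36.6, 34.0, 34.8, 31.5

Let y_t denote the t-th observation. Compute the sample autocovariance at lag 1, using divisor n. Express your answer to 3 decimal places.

-0.326

Mean ȳ = (34.4 + 34.4 + 36.6 + 34.0 + 34.8 + 31.5)/6 = 34.2833
Σ_{t=1}^{5}(y_t−ȳ)(y_{t+1}−ȳ) = -1.9569
γ_1 = -1.9569 / 6 = -0.326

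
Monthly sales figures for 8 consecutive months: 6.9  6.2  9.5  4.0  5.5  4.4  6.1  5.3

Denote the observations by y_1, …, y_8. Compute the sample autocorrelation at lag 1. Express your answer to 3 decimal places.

-0.223

Mean ȳ = (6.9 + 6.2 + 9.5 + 4.0 + 5.5 + 4.4 + 6.1 + 5.3)/8 = 5.9875
Σ(y_t−ȳ)(y_{t+1}−ȳ) = (0.1939) + (0.7464) + (-6.9811) + (0.9689) + (0.7739) + (-0.1786) + (-0.0773) = -4.5539
Denominator Σ(y_t−ȳ)² = 20.4088
r_1 = -4.5539 / 20.4088 = -0.223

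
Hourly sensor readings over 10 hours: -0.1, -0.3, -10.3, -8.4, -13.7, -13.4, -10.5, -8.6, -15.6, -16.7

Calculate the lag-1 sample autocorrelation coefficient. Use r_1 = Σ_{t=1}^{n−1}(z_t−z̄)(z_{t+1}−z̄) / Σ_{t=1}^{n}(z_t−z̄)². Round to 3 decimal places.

0.437

Mean z̄ = (-0.1 − 0.3 − 10.3 − 8.4 − 13.7 − 13.4 − 10.5 − 8.6 − 15.6 − 16.7)/10 = -9.7600
Numerator Σ_{t=1}^{9}(z_t−z̄)(z_{t+1}−z̄) = 130.1144
Denominator Σ(z_t−z̄)² = 297.8840
r_1 = 130.1144 / 297.8840 = 0.437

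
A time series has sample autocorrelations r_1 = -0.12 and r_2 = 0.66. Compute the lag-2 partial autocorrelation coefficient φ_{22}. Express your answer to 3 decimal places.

0.655

φ_{22} = (r_2 − r_1²) / (1 − r_1²)
r_1² = (-0.12)² = 0.0144
Numerator = 0.66 − 0.0144 = 0.6456; denominator = 1 − 0.0144 = 0.9856
φ_{22} = 0.6456 / 0.9856 = 0.655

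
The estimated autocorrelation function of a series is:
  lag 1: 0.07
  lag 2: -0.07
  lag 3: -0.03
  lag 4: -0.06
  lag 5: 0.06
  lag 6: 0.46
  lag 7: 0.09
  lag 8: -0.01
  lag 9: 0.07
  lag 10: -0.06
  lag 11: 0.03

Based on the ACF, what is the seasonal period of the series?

6

The largest autocorrelation is r_6 = 0.46; the remaining lags stay at or below 0.09.
The dominant spike at lag 6 indicates a seasonal period of 6.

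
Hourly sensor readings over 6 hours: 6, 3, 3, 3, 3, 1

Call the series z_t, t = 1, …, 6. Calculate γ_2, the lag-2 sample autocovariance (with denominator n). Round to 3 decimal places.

-0.009

Mean z̄ = (6 + 3 + 3 + 3 + 3 + 1)/6 = 3.1667
Deviations: 2.8333, -0.1667, -0.1667, -0.1667, -0.1667, -2.1667
Σ_{t=1}^{4}(z_t−z̄)(z_{t+2}−z̄) = -0.0556
γ_2 = -0.0556 / 6 = -0.009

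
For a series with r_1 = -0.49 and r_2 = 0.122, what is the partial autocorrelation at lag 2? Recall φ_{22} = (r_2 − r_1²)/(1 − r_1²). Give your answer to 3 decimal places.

φ_{22} = (r_2 − r_1²) / (1 − r_1²)
r_1² = (-0.49)² = 0.2401
Numerator = 0.122 − 0.2401 = -0.1181; denominator = 1 − 0.2401 = 0.7599
φ_{22} = -0.1181 / 0.7599 = -0.155

-0.155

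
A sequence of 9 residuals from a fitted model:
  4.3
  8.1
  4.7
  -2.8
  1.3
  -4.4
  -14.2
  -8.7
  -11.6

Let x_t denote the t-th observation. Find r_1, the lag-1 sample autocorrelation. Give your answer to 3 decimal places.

0.594

Mean x̄ = (4.3 + 8.1 + 4.7 − 2.8 + 1.3 − 4.4 − 14.2 − 8.7 − 11.6)/9 = -2.5889
Numerator Σ_{t=1}^{8}(x_t−x̄)(x_{t+1}−x̄) = 289.1954
Denominator Σ(x_t−x̄)² = 486.6489
r_1 = 289.1954 / 486.6489 = 0.594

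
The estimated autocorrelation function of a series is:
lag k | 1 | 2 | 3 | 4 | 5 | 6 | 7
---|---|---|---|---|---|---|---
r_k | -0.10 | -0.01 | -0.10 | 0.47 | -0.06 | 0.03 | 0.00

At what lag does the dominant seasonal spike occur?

4

The largest autocorrelation is r_4 = 0.47; the remaining lags stay at or below 0.03.
The dominant spike at lag 4 indicates a seasonal period of 4.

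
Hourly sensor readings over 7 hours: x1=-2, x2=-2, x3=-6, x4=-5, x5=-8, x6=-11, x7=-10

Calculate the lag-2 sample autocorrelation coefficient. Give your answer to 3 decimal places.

Mean x̄ = (-2 − 2 − 6 − 5 − 8 − 11 − 10)/7 = -6.2857
Deviations from mean: 4.2857, 4.2857, 0.2857, 1.2857, -1.7143, -4.7143, -3.7143
Σ(x_t−x̄)(x_{t+2}−x̄) = (1.2245) + (5.5102) + (-0.4898) + (-6.0612) + (6.3673) = 6.5510
Denominator Σ(x_t−x̄)² = 77.4286
r_2 = 6.5510 / 77.4286 = 0.085

0.085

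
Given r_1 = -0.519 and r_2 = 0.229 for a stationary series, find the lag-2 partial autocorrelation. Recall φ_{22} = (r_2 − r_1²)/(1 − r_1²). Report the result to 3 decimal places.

φ_{22} = (r_2 − r_1²) / (1 − r_1²)
r_1² = (-0.519)² = 0.269361
Numerator = 0.229 − 0.2694 = -0.0404; denominator = 1 − 0.2694 = 0.7306
φ_{22} = -0.0404 / 0.7306 = -0.055

-0.055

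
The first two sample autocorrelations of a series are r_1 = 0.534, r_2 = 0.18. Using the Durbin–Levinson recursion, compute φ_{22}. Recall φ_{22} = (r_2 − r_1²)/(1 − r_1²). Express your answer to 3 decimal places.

-0.147

φ_{22} = (r_2 − r_1²) / (1 − r_1²)
r_1² = (0.534)² = 0.285156
Numerator = 0.18 − 0.2852 = -0.1052; denominator = 1 − 0.2852 = 0.7148
φ_{22} = -0.1052 / 0.7148 = -0.147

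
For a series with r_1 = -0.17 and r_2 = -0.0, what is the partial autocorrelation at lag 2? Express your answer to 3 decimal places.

-0.030

φ_{22} = (r_2 − r_1²) / (1 − r_1²)
r_1² = (-0.17)² = 0.0289
Numerator = -0.0 − 0.0289 = -0.0289; denominator = 1 − 0.0289 = 0.9711
φ_{22} = -0.0289 / 0.9711 = -0.030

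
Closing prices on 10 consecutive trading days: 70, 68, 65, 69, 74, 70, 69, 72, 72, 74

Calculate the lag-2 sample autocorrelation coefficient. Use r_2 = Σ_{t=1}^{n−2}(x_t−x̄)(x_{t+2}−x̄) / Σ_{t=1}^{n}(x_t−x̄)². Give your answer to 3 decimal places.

Mean x̄ = (70 + 68 + 65 + 69 + 74 + 70 + 69 + 72 + 72 + 74)/10 = 70.3000
Numerator Σ_{t=1}^{8}(x_t−x̄)(x_{t+2}−x̄) = -15.8800
Denominator Σ(x_t−x̄)² = 70.1000
r_2 = -15.8800 / 70.1000 = -0.227

-0.227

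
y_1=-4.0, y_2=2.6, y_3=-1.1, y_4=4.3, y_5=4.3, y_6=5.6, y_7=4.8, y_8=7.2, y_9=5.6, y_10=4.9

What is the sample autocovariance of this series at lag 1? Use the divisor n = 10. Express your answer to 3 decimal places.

2.820

Mean ȳ = (-4.0 + 2.6 − 1.1 + 4.3 + 4.3 + 5.6 + 4.8 + 7.2 + 5.6 + 4.9)/10 = 3.4200
Σ_{t=1}^{9}(y_t−ȳ)(y_{t+1}−ȳ) = 28.1976
γ_1 = 28.1976 / 10 = 2.820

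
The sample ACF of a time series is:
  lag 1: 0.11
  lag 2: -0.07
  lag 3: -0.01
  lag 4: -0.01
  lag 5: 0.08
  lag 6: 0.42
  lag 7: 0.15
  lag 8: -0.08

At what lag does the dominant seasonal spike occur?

6

The largest autocorrelation is r_6 = 0.42; the remaining lags stay at or below 0.15.
The dominant spike at lag 6 indicates a seasonal period of 6.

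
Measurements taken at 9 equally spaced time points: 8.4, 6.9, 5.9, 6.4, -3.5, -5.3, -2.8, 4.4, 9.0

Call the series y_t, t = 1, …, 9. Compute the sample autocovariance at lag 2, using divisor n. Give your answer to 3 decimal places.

Mean ȳ = (8.4 + 6.9 + 5.9 + 6.4 − 3.5 − 5.3 − 2.8 + 4.4 + 9.0)/9 = 3.2667
Σ_{t=1}^{7}(y_t−ȳ)(y_{t+2}−ȳ) = -23.1989
γ_2 = -23.1989 / 9 = -2.578

-2.578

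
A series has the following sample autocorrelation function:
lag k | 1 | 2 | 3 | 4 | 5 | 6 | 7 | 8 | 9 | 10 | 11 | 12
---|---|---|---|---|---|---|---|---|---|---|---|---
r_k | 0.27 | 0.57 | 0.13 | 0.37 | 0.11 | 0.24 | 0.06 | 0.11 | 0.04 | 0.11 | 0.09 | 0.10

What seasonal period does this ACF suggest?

2

The largest autocorrelation is r_2 = 0.57, with a weaker echo at lag 4 (0.37); the remaining lags stay at or below 0.27.
The dominant spike at lag 2 indicates a seasonal period of 2.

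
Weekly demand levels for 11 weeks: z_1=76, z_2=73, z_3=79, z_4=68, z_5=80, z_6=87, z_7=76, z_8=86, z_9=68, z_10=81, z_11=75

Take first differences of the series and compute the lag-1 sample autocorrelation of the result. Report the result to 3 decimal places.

-0.731

First differences Δz: -3, 6, -11, 12, 7, -11, 10, -18, 13, -6
Mean of differences = -0.1000
Numerator Σ(Δz_t−Δz̄)(Δz_{t+1}−Δz̄) = -810.2100
Denominator Σ(Δz_t−Δz̄)² = 1108.9000
r_1(Δz) = -810.2100 / 1108.9000 = -0.731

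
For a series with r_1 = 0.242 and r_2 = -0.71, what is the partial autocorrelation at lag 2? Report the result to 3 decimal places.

-0.816

φ_{22} = (r_2 − r_1²) / (1 − r_1²)
r_1² = (0.242)² = 0.058564
Numerator = -0.71 − 0.0586 = -0.7686; denominator = 1 − 0.0586 = 0.9414
φ_{22} = -0.7686 / 0.9414 = -0.816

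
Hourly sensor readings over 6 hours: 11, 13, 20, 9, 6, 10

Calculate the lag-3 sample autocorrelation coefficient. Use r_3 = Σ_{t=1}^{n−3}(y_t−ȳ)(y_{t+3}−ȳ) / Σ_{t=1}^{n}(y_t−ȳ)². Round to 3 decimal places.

Mean ȳ = (11 + 13 + 20 + 9 + 6 + 10)/6 = 11.5000
Deviations from mean: -0.5000, 1.5000, 8.5000, -2.5000, -5.5000, -1.5000
Numerator Σ_{t=1}^{3}(y_t−ȳ)(y_{t+3}−ȳ) = -19.7500
Denominator Σ(y_t−ȳ)² = 113.5000
r_3 = -19.7500 / 113.5000 = -0.174

-0.174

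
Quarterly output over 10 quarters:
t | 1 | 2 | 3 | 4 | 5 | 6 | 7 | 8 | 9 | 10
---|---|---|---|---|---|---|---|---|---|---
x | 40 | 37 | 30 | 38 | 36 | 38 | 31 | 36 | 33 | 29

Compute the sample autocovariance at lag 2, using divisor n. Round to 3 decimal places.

-1.428

Mean x̄ = (40 + 37 + 30 + 38 + 36 + 38 + 31 + 36 + 33 + 29)/10 = 34.8000
Σ_{t=1}^{8}(x_t−x̄)(x_{t+2}−x̄) = -14.2800
γ_2 = -14.2800 / 10 = -1.428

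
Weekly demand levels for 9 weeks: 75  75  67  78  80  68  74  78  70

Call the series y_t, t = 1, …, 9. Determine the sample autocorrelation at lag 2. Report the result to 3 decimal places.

Mean ȳ = (75 + 75 + 67 + 78 + 80 + 68 + 74 + 78 + 70)/9 = 73.8889
Σ(y_t−ȳ)(y_{t+2}−ȳ) = (-7.6543) + (4.5679) + (-42.0988) + (-24.2099) + (0.6790) + (-24.2099) + (-0.4321) = -93.3580
Denominator Σ(y_t−ȳ)² = 170.8889
r_2 = -93.3580 / 170.8889 = -0.546

-0.546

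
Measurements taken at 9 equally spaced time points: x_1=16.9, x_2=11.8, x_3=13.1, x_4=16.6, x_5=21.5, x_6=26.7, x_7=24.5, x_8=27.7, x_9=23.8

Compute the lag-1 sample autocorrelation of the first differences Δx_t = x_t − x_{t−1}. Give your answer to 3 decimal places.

-0.042

First differences Δx: -5.1, 1.3, 3.5, 4.9, 5.2, -2.2, 3.2, -3.9
Mean of differences = 0.8625
Numerator Σ(Δx_t−Δx̄)(Δx_{t+1}−Δx̄) = -4.8677
Denominator Σ(Δx_t−Δx̄)² = 115.3388
r_1(Δx) = -4.8677 / 115.3388 = -0.042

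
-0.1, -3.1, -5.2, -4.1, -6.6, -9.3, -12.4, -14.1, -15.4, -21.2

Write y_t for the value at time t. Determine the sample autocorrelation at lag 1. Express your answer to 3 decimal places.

0.607

Mean ȳ = (-0.1 − 3.1 − 5.2 − 4.1 − 6.6 − 9.3 − 12.4 − 14.1 − 15.4 − 21.2)/10 = -9.1500
Numerator Σ_{t=1}^{9}(y_t−ȳ)(y_{t+1}−ȳ) = 233.9175
Denominator Σ(y_t−ȳ)² = 385.4650
r_1 = 233.9175 / 385.4650 = 0.607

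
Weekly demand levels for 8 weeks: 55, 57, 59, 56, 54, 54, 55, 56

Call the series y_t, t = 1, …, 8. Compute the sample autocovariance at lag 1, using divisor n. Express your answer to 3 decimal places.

0.961

Mean ȳ = (55 + 57 + 59 + 56 + 54 + 54 + 55 + 56)/8 = 55.7500
Deviations: -0.7500, 1.2500, 3.2500, 0.2500, -1.7500, -1.7500, -0.7500, 0.2500
Σ_{t=1}^{7}(y_t−ȳ)(y_{t+1}−ȳ) = 7.6875
γ_1 = 7.6875 / 8 = 0.961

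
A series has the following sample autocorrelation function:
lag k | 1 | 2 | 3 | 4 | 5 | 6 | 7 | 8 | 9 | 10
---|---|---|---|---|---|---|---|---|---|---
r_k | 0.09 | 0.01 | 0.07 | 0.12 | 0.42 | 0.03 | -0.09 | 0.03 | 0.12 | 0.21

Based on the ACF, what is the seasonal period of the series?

5

The largest autocorrelation is r_5 = 0.42, with a weaker echo at lag 10 (0.21); the remaining lags stay at or below 0.12.
The dominant spike at lag 5 indicates a seasonal period of 5.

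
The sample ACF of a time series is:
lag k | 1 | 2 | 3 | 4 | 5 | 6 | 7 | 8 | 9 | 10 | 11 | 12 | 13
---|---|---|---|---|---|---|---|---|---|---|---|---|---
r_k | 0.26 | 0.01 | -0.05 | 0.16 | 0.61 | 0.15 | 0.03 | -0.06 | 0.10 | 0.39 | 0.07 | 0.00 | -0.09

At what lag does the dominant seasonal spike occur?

The largest autocorrelation is r_5 = 0.61, with a weaker echo at lag 10 (0.39); the remaining lags stay at or below 0.26. The elevated value at lag 1 (0.26), dropping to 0.01 at lag 2, reflects decaying short-term dependence rather than seasonality.
The dominant spike at lag 5 indicates a seasonal period of 5.

5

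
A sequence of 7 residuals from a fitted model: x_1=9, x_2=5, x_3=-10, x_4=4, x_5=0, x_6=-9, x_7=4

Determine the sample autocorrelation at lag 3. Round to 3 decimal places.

Mean x̄ = (9 + 5 − 10 + 4 + 0 − 9 + 4)/7 = 0.4286
Deviations from mean: 8.5714, 4.5714, -10.4286, 3.5714, -0.4286, -9.4286, 3.5714
Σ(x_t−x̄)(x_{t+3}−x̄) = (30.6122) + (-1.9592) + (98.3265) + (12.7551) = 139.7347
Denominator Σ(x_t−x̄)² = 317.7143
r_3 = 139.7347 / 317.7143 = 0.440

0.440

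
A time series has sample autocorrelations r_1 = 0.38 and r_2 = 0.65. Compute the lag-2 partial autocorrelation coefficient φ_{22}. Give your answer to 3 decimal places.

0.591

φ_{22} = (r_2 − r_1²) / (1 − r_1²)
r_1² = (0.38)² = 0.1444
Numerator = 0.65 − 0.1444 = 0.5056; denominator = 1 − 0.1444 = 0.8556
φ_{22} = 0.5056 / 0.8556 = 0.591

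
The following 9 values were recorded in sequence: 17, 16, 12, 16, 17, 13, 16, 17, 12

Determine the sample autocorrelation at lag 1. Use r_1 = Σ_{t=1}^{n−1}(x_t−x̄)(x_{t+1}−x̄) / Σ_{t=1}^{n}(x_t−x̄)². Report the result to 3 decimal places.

-0.332

Mean x̄ = (17 + 16 + 12 + 16 + 17 + 13 + 16 + 17 + 12)/9 = 15.1111
Numerator Σ_{t=1}^{8}(x_t−x̄)(x_{t+1}−x̄) = -12.2346
Denominator Σ(x_t−x̄)² = 36.8889
r_1 = -12.2346 / 36.8889 = -0.332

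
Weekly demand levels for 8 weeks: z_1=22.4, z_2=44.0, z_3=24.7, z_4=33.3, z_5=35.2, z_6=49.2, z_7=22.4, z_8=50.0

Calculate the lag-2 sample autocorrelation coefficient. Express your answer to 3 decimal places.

Mean z̄ = (22.4 + 44.0 + 24.7 + 33.3 + 35.2 + 49.2 + 22.4 + 50.0)/8 = 35.1500
Deviations from mean: -12.7500, 8.8500, -10.4500, -1.8500, 0.0500, 14.0500, -12.7500, 14.8500
Numerator Σ_{t=1}^{6}(z_t−z̄)(z_{t+2}−z̄) = 298.3550
Denominator Σ(z_t−z̄)² = 934.0000
r_2 = 298.3550 / 934.0000 = 0.319

0.319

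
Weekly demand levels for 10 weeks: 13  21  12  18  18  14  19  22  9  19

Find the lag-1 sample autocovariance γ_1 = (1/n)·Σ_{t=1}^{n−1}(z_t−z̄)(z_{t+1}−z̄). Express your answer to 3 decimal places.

Mean z̄ = (13 + 21 + 12 + 18 + 18 + 14 + 19 + 22 + 9 + 19)/10 = 16.5000
Σ_{t=1}^{9}(z_t−z̄)(z_{t+1}−z̄) = -96.7500
γ_1 = -96.7500 / 10 = -9.675

-9.675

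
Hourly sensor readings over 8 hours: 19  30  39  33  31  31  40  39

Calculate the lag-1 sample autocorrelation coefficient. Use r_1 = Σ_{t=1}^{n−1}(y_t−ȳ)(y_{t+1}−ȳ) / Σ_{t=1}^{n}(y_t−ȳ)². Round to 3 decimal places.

0.172

Mean ȳ = (19 + 30 + 39 + 33 + 31 + 31 + 40 + 39)/8 = 32.7500
Σ(y_t−ȳ)(y_{t+1}−ȳ) = (37.8125) + (-17.1875) + (1.5625) + (-0.4375) + (3.0625) + (-12.6875) + (45.3125) = 57.4375
Denominator Σ(y_t−ȳ)² = 333.5000
r_1 = 57.4375 / 333.5000 = 0.172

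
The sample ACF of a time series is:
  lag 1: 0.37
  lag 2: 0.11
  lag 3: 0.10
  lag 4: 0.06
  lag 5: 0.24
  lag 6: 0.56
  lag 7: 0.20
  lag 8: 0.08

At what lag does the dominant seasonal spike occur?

6

The largest autocorrelation is r_6 = 0.56; the remaining lags stay at or below 0.37. The elevated value at lag 1 (0.37), dropping to 0.11 at lag 2, reflects decaying short-term dependence rather than seasonality.
The dominant spike at lag 6 indicates a seasonal period of 6.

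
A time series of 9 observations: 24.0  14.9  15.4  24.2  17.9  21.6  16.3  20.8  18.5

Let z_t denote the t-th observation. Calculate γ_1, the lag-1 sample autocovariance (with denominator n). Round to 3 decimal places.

-5.039

Mean z̄ = (24.0 + 14.9 + 15.4 + 24.2 + 17.9 + 21.6 + 16.3 + 20.8 + 18.5)/9 = 19.2889
Σ_{t=1}^{8}(z_t−z̄)(z_{t+1}−z̄) = -45.3546
γ_1 = -45.3546 / 9 = -5.039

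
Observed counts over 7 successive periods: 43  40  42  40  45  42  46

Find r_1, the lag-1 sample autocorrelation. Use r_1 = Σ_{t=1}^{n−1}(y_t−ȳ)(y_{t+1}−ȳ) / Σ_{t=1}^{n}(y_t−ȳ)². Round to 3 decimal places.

-0.245

Mean ȳ = (43 + 40 + 42 + 40 + 45 + 42 + 46)/7 = 42.5714
Deviations from mean: 0.4286, -2.5714, -0.5714, -2.5714, 2.4286, -0.5714, 3.4286
Σ(y_t−ȳ)(y_{t+1}−ȳ) = (-1.1020) + (1.4694) + (1.4694) + (-6.2449) + (-1.3878) + (-1.9592) = -7.7551
Denominator Σ(y_t−ȳ)² = 31.7143
r_1 = -7.7551 / 31.7143 = -0.245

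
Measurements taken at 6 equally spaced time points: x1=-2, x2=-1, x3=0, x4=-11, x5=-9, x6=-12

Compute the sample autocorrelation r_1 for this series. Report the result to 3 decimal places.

Mean x̄ = (-2 − 1 + 0 − 11 − 9 − 12)/6 = -5.8333
Σ(x_t−x̄)(x_{t+1}−x̄) = (18.5278) + (28.1944) + (-30.1389) + (16.3611) + (19.5278) = 52.4722
Denominator Σ(x_t−x̄)² = 146.8333
r_1 = 52.4722 / 146.8333 = 0.357

0.357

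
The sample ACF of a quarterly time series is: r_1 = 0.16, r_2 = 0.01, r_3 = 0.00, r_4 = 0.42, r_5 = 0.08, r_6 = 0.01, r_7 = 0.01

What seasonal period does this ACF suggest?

4

The largest autocorrelation is r_4 = 0.42; the remaining lags stay at or below 0.16.
The dominant spike at lag 4 indicates a seasonal period of 4.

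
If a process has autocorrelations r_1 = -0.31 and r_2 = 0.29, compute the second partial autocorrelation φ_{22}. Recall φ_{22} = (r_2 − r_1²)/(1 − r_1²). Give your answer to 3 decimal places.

φ_{22} = (r_2 − r_1²) / (1 − r_1²)
r_1² = (-0.31)² = 0.0961
Numerator = 0.29 − 0.0961 = 0.1939; denominator = 1 − 0.0961 = 0.9039
φ_{22} = 0.1939 / 0.9039 = 0.215

0.215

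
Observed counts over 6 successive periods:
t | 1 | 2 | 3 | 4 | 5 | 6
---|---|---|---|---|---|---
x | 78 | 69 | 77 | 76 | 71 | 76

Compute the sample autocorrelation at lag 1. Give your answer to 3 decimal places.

-0.607

Mean x̄ = (78 + 69 + 77 + 76 + 71 + 76)/6 = 74.5000
Deviations from mean: 3.5000, -5.5000, 2.5000, 1.5000, -3.5000, 1.5000
Σ(x_t−x̄)(x_{t+1}−x̄) = (-19.2500) + (-13.7500) + (3.7500) + (-5.2500) + (-5.2500) = -39.7500
Denominator Σ(x_t−x̄)² = 65.5000
r_1 = -39.7500 / 65.5000 = -0.607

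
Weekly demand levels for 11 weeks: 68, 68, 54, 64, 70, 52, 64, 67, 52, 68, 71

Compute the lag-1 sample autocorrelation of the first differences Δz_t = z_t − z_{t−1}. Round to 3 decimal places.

First differences Δz: 0, -14, 10, 6, -18, 12, 3, -15, 16, 3
Mean of differences = 0.3000
Numerator Σ(Δz_t−Δz̄)(Δz_{t+1}−Δz̄) = -605.0900
Denominator Σ(Δz_t−Δz̄)² = 1298.1000
r_1(Δz) = -605.0900 / 1298.1000 = -0.466

-0.466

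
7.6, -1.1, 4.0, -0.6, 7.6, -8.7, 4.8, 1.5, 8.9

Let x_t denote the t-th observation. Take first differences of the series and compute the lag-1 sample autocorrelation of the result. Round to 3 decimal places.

First differences Δx: -8.7, 5.1, -4.6, 8.2, -16.3, 13.5, -3.3, 7.4
Mean of differences = 0.1625
Numerator Σ(Δx_t−Δx̄)(Δx_{t+1}−Δx̄) = -528.6789
Denominator Σ(Δx_t−Δx̄)² = 703.4788
r_1(Δx) = -528.6789 / 703.4788 = -0.752

-0.752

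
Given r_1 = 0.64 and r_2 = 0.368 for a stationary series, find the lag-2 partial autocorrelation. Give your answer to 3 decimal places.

φ_{22} = (r_2 − r_1²) / (1 − r_1²)
r_1² = (0.64)² = 0.4096
Numerator = 0.368 − 0.4096 = -0.0416; denominator = 1 − 0.4096 = 0.5904
φ_{22} = -0.0416 / 0.5904 = -0.070

-0.070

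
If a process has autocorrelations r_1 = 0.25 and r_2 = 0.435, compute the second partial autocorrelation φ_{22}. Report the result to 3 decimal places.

0.397

φ_{22} = (r_2 − r_1²) / (1 − r_1²)
r_1² = (0.25)² = 0.0625
Numerator = 0.435 − 0.0625 = 0.3725; denominator = 1 − 0.0625 = 0.9375
φ_{22} = 0.3725 / 0.9375 = 0.397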